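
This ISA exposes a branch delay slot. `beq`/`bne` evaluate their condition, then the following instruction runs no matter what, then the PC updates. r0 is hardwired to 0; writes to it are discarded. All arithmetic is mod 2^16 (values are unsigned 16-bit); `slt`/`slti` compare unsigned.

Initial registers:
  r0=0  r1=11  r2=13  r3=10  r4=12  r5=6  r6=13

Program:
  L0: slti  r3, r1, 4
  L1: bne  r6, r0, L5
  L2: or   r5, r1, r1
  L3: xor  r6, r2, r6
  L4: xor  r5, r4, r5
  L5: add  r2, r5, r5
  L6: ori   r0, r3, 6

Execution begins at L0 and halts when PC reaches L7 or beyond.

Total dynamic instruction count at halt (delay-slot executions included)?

#0 slti  r3, r1, 4 ; 0/11/13/0/12/6/13
#1 bne  r6, r0, L5 ; 0/11/13/0/12/6/13 ; →target
#2 or   r5, r1, r1 ; 0/11/13/0/12/11/13
#5 add  r2, r5, r5 ; 0/11/22/0/12/11/13
#6 ori   r0, r3, 6 ; 0/11/22/0/12/11/13

5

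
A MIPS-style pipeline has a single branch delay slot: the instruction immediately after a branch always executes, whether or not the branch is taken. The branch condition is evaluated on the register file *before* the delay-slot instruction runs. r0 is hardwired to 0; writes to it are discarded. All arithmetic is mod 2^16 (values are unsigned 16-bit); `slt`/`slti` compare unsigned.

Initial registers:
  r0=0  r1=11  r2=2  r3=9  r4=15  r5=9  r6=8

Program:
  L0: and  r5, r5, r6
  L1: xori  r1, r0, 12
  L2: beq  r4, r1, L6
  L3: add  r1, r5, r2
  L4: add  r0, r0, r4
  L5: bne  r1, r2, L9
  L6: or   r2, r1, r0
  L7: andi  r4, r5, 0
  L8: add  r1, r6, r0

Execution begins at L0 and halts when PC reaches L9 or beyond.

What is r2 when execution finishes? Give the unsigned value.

PC=0  and  r5, r5, r6        | r0=0 r1=11 r2=2 r3=9 r4=15 r5=8 r6=8
PC=1  xori  r1, r0, 12       | r0=0 r1=12 r2=2 r3=9 r4=15 r5=8 r6=8
PC=2  beq  r4, r1, L6        | r0=0 r1=12 r2=2 r3=9 r4=15 r5=8 r6=8  [not taken]
PC=3  add  r1, r5, r2        | r0=0 r1=10 r2=2 r3=9 r4=15 r5=8 r6=8
PC=4  add  r0, r0, r4        | r0=0 r1=10 r2=2 r3=9 r4=15 r5=8 r6=8
PC=5  bne  r1, r2, L9        | r0=0 r1=10 r2=2 r3=9 r4=15 r5=8 r6=8  [TAKEN]
PC=6  or   r2, r1, r0        | r0=0 r1=10 r2=10 r3=9 r4=15 r5=8 r6=8

10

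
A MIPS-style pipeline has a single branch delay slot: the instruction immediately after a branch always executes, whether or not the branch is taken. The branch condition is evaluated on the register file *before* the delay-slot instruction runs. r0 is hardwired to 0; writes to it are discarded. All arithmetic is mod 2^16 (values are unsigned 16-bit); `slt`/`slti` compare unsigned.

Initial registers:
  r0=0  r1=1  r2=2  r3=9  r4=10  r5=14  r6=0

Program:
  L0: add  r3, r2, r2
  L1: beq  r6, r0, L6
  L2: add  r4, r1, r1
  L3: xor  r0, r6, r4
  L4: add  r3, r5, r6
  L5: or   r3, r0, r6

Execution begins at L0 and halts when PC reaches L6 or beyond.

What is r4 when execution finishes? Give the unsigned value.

#0 add  r3, r2, r2 ; 0/1/2/4/10/14/0
#1 beq  r6, r0, L6 ; 0/1/2/4/10/14/0 ; →target
#2 add  r4, r1, r1 ; 0/1/2/4/2/14/0

2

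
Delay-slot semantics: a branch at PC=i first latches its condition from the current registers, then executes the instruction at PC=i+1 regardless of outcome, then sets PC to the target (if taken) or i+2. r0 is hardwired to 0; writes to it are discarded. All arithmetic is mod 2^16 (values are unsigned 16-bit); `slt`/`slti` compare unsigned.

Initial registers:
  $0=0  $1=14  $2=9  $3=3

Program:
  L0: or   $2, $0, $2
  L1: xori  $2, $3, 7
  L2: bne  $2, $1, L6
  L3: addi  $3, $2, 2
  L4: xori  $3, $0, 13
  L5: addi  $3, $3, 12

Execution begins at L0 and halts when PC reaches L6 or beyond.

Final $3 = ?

  step pc=0: or   $2, $0, $2  regs=(0,14,9,3)
  step pc=1: xori  $2, $3, 7  regs=(0,14,4,3)
  step pc=2: bne  $2, $1, L6  cond=T  regs=(0,14,4,3)
  step pc=3: addi  $3, $2, 2  regs=(0,14,4,6)

6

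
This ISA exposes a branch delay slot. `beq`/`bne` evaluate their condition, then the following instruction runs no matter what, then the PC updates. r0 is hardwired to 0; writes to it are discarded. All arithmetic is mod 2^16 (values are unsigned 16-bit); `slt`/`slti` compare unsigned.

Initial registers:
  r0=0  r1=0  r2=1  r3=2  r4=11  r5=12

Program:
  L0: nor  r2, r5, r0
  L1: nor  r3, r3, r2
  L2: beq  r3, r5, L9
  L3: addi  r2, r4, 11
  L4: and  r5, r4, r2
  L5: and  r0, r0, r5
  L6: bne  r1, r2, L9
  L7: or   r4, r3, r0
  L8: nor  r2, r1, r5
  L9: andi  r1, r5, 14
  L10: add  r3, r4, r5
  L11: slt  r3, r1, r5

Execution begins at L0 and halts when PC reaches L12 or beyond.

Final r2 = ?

22

#0 nor  r2, r5, r0 ; 0/0/65523/2/11/12
#1 nor  r3, r3, r2 ; 0/0/65523/12/11/12
#2 beq  r3, r5, L9 ; 0/0/65523/12/11/12 ; →target
#3 addi  r2, r4, 11 ; 0/0/22/12/11/12
#9 andi  r1, r5, 14 ; 0/12/22/12/11/12
#10 add  r3, r4, r5 ; 0/12/22/23/11/12
#11 slt  r3, r1, r5 ; 0/12/22/0/11/12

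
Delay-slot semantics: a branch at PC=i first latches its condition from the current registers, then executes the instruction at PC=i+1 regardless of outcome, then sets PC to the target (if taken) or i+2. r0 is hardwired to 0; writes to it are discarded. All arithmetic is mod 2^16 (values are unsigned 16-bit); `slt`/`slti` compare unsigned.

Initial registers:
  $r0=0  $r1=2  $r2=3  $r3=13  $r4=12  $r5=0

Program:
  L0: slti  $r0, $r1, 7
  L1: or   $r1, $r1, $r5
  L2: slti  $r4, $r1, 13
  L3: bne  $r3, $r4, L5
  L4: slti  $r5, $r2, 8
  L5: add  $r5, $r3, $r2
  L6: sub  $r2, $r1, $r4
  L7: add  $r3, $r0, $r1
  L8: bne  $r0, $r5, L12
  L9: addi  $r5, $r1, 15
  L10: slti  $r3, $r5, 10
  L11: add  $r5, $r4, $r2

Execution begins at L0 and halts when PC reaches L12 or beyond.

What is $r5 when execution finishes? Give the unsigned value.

PC=0  slti  $r0, $r1, 7      | $r0=0 $r1=2 $r2=3 $r3=13 $r4=12 $r5=0
PC=1  or   $r1, $r1, $r5     | $r0=0 $r1=2 $r2=3 $r3=13 $r4=12 $r5=0
PC=2  slti  $r4, $r1, 13     | $r0=0 $r1=2 $r2=3 $r3=13 $r4=1 $r5=0
PC=3  bne  $r3, $r4, L5      | $r0=0 $r1=2 $r2=3 $r3=13 $r4=1 $r5=0  [TAKEN]
PC=4  slti  $r5, $r2, 8      | $r0=0 $r1=2 $r2=3 $r3=13 $r4=1 $r5=1
PC=5  add  $r5, $r3, $r2     | $r0=0 $r1=2 $r2=3 $r3=13 $r4=1 $r5=16
PC=6  sub  $r2, $r1, $r4     | $r0=0 $r1=2 $r2=1 $r3=13 $r4=1 $r5=16
PC=7  add  $r3, $r0, $r1     | $r0=0 $r1=2 $r2=1 $r3=2 $r4=1 $r5=16
PC=8  bne  $r0, $r5, L12     | $r0=0 $r1=2 $r2=1 $r3=2 $r4=1 $r5=16  [TAKEN]
PC=9  addi  $r5, $r1, 15     | $r0=0 $r1=2 $r2=1 $r3=2 $r4=1 $r5=17

17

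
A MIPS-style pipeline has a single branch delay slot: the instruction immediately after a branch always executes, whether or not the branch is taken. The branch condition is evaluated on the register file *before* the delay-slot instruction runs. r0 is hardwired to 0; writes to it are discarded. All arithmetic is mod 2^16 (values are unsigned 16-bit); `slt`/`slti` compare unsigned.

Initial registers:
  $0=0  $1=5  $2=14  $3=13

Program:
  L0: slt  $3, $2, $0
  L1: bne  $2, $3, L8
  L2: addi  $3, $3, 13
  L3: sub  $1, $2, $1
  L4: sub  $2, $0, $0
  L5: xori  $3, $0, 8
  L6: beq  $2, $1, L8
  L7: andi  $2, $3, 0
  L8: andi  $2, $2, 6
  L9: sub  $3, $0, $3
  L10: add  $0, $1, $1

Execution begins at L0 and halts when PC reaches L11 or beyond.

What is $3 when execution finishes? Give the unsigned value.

65523

PC=0  slt  $3, $2, $0        | $0=0 $1=5 $2=14 $3=0
PC=1  bne  $2, $3, L8        | $0=0 $1=5 $2=14 $3=0  [TAKEN]
PC=2  addi  $3, $3, 13       | $0=0 $1=5 $2=14 $3=13
PC=8  andi  $2, $2, 6        | $0=0 $1=5 $2=6 $3=13
PC=9  sub  $3, $0, $3        | $0=0 $1=5 $2=6 $3=65523
PC=10 add  $0, $1, $1        | $0=0 $1=5 $2=6 $3=65523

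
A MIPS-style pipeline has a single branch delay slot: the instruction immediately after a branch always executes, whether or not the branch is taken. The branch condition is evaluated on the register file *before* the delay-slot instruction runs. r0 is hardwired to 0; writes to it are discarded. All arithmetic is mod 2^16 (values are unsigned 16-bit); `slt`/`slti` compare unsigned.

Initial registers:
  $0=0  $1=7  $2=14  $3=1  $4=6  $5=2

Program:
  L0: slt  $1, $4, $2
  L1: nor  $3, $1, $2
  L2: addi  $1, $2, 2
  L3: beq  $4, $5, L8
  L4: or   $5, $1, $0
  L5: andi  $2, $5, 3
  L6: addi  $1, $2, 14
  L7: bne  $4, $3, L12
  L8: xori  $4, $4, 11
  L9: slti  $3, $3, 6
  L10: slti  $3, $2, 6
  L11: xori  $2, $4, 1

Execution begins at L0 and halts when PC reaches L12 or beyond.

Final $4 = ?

13

#0 slt  $1, $4, $2 ; 0/1/14/1/6/2
#1 nor  $3, $1, $2 ; 0/1/14/65520/6/2
#2 addi  $1, $2, 2 ; 0/16/14/65520/6/2
#3 beq  $4, $5, L8 ; 0/16/14/65520/6/2 ; →fallthru
#4 or   $5, $1, $0 ; 0/16/14/65520/6/16
#5 andi  $2, $5, 3 ; 0/16/0/65520/6/16
#6 addi  $1, $2, 14 ; 0/14/0/65520/6/16
#7 bne  $4, $3, L12 ; 0/14/0/65520/6/16 ; →target
#8 xori  $4, $4, 11 ; 0/14/0/65520/13/16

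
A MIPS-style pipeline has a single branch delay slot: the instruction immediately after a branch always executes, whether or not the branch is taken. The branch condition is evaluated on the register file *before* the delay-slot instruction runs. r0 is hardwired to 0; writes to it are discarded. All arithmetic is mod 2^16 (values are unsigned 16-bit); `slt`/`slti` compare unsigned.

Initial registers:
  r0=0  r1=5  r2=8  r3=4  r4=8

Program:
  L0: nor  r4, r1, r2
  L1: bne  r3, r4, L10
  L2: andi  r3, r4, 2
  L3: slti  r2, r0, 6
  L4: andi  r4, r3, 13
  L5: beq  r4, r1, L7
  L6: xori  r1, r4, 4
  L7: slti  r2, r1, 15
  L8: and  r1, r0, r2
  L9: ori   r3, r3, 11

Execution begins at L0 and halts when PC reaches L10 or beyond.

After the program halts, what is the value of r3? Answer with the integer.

2

[0] nor  r4, r1, r2  →  {r0:0, r1:5, r2:8, r3:4, r4:65522}
[1] bne  r3, r4, L10  →  {r0:0, r1:5, r2:8, r3:4, r4:65522}  ⟨branch taken⟩
[2] andi  r3, r4, 2  →  {r0:0, r1:5, r2:8, r3:2, r4:65522}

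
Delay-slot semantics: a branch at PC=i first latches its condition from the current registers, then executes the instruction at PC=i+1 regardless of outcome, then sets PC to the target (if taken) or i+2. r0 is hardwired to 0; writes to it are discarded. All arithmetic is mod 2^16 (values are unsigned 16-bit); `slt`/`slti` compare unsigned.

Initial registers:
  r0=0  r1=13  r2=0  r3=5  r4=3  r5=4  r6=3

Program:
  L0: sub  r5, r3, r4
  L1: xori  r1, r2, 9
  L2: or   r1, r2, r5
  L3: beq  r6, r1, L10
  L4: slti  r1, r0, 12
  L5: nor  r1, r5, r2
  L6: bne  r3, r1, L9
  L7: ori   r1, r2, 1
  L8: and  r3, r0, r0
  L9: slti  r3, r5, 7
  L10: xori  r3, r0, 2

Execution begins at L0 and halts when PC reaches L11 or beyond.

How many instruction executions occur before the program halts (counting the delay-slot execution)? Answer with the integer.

[0] sub  r5, r3, r4  →  {r0:0, r1:13, r2:0, r3:5, r4:3, r5:2, r6:3}
[1] xori  r1, r2, 9  →  {r0:0, r1:9, r2:0, r3:5, r4:3, r5:2, r6:3}
[2] or   r1, r2, r5  →  {r0:0, r1:2, r2:0, r3:5, r4:3, r5:2, r6:3}
[3] beq  r6, r1, L10  →  {r0:0, r1:2, r2:0, r3:5, r4:3, r5:2, r6:3}  ⟨branch fallthrough⟩
[4] slti  r1, r0, 12  →  {r0:0, r1:1, r2:0, r3:5, r4:3, r5:2, r6:3}
[5] nor  r1, r5, r2  →  {r0:0, r1:65533, r2:0, r3:5, r4:3, r5:2, r6:3}
[6] bne  r3, r1, L9  →  {r0:0, r1:65533, r2:0, r3:5, r4:3, r5:2, r6:3}  ⟨branch taken⟩
[7] ori   r1, r2, 1  →  {r0:0, r1:1, r2:0, r3:5, r4:3, r5:2, r6:3}
[9] slti  r3, r5, 7  →  {r0:0, r1:1, r2:0, r3:1, r4:3, r5:2, r6:3}
[10] xori  r3, r0, 2  →  {r0:0, r1:1, r2:0, r3:2, r4:3, r5:2, r6:3}

10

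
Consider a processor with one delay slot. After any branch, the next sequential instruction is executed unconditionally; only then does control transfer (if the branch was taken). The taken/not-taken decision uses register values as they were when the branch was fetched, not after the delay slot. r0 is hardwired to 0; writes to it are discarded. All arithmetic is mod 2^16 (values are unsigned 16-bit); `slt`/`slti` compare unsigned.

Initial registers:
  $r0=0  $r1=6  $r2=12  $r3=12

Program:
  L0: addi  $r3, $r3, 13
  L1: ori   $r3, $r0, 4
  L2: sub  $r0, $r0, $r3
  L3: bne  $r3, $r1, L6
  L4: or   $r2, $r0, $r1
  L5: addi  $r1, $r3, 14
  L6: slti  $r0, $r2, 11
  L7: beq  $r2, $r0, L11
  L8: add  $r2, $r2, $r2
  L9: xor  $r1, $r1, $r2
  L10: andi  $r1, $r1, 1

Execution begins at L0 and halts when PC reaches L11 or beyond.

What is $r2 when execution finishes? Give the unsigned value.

PC=0  addi  $r3, $r3, 13     | $r0=0 $r1=6 $r2=12 $r3=25
PC=1  ori   $r3, $r0, 4      | $r0=0 $r1=6 $r2=12 $r3=4
PC=2  sub  $r0, $r0, $r3     | $r0=0 $r1=6 $r2=12 $r3=4
PC=3  bne  $r3, $r1, L6      | $r0=0 $r1=6 $r2=12 $r3=4  [TAKEN]
PC=4  or   $r2, $r0, $r1     | $r0=0 $r1=6 $r2=6 $r3=4
PC=6  slti  $r0, $r2, 11     | $r0=0 $r1=6 $r2=6 $r3=4
PC=7  beq  $r2, $r0, L11     | $r0=0 $r1=6 $r2=6 $r3=4  [not taken]
PC=8  add  $r2, $r2, $r2     | $r0=0 $r1=6 $r2=12 $r3=4
PC=9  xor  $r1, $r1, $r2     | $r0=0 $r1=10 $r2=12 $r3=4
PC=10 andi  $r1, $r1, 1      | $r0=0 $r1=0 $r2=12 $r3=4

12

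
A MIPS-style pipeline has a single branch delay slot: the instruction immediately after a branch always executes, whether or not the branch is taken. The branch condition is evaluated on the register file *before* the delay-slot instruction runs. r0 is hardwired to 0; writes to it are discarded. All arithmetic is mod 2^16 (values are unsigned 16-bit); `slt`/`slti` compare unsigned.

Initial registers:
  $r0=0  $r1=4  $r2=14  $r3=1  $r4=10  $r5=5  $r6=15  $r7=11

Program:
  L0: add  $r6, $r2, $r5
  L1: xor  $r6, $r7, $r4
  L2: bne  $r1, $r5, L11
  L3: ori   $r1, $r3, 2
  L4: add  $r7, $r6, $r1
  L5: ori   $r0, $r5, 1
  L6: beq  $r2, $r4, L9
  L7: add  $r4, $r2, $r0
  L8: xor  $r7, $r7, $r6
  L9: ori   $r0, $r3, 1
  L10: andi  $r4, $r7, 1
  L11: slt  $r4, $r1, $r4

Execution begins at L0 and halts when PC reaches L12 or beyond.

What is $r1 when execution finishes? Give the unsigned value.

3

[0] add  $r6, $r2, $r5  →  {$r0:0, $r1:4, $r2:14, $r3:1, $r4:10, $r5:5, $r6:19, $r7:11}
[1] xor  $r6, $r7, $r4  →  {$r0:0, $r1:4, $r2:14, $r3:1, $r4:10, $r5:5, $r6:1, $r7:11}
[2] bne  $r1, $r5, L11  →  {$r0:0, $r1:4, $r2:14, $r3:1, $r4:10, $r5:5, $r6:1, $r7:11}  ⟨branch taken⟩
[3] ori   $r1, $r3, 2  →  {$r0:0, $r1:3, $r2:14, $r3:1, $r4:10, $r5:5, $r6:1, $r7:11}
[11] slt  $r4, $r1, $r4  →  {$r0:0, $r1:3, $r2:14, $r3:1, $r4:1, $r5:5, $r6:1, $r7:11}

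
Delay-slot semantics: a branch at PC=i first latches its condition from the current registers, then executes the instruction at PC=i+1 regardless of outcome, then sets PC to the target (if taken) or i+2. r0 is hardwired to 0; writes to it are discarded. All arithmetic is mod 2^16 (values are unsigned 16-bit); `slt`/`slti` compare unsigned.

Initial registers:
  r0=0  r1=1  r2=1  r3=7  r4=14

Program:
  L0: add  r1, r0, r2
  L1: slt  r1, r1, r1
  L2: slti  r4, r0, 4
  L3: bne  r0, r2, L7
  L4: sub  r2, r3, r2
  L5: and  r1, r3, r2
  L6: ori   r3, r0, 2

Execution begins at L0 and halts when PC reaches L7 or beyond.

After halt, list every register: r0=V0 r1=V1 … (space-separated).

[0] add  r1, r0, r2  →  {r0:0, r1:1, r2:1, r3:7, r4:14}
[1] slt  r1, r1, r1  →  {r0:0, r1:0, r2:1, r3:7, r4:14}
[2] slti  r4, r0, 4  →  {r0:0, r1:0, r2:1, r3:7, r4:1}
[3] bne  r0, r2, L7  →  {r0:0, r1:0, r2:1, r3:7, r4:1}  ⟨branch taken⟩
[4] sub  r2, r3, r2  →  {r0:0, r1:0, r2:6, r3:7, r4:1}

r0=0 r1=0 r2=6 r3=7 r4=1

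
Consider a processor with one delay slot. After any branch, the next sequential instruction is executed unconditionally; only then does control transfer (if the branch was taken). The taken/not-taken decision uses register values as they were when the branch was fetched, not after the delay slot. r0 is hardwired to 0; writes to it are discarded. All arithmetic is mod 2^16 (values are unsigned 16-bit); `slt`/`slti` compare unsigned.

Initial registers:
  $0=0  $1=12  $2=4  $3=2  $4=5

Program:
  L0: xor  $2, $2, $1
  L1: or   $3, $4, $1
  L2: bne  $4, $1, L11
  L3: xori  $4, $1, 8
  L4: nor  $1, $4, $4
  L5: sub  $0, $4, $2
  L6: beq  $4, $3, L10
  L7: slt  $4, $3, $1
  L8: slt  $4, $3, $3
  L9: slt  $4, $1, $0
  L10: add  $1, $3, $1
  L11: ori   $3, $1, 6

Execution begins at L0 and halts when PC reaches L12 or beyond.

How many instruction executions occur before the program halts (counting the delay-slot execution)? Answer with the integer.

5

PC=0  xor  $2, $2, $1        | $0=0 $1=12 $2=8 $3=2 $4=5
PC=1  or   $3, $4, $1        | $0=0 $1=12 $2=8 $3=13 $4=5
PC=2  bne  $4, $1, L11       | $0=0 $1=12 $2=8 $3=13 $4=5  [TAKEN]
PC=3  xori  $4, $1, 8        | $0=0 $1=12 $2=8 $3=13 $4=4
PC=11 ori   $3, $1, 6        | $0=0 $1=12 $2=8 $3=14 $4=4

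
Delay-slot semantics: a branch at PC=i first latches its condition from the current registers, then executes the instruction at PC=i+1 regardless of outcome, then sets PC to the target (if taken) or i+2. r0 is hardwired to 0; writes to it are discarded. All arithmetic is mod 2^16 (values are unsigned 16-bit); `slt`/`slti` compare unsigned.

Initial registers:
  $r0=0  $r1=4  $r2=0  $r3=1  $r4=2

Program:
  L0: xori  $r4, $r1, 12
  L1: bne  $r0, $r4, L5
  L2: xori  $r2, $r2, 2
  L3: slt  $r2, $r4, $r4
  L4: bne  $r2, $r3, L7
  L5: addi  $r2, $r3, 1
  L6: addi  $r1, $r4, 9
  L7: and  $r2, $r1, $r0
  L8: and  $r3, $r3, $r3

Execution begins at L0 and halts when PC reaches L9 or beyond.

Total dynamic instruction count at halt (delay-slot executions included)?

[0] xori  $r4, $r1, 12  →  {$r0:0, $r1:4, $r2:0, $r3:1, $r4:8}
[1] bne  $r0, $r4, L5  →  {$r0:0, $r1:4, $r2:0, $r3:1, $r4:8}  ⟨branch taken⟩
[2] xori  $r2, $r2, 2  →  {$r0:0, $r1:4, $r2:2, $r3:1, $r4:8}
[5] addi  $r2, $r3, 1  →  {$r0:0, $r1:4, $r2:2, $r3:1, $r4:8}
[6] addi  $r1, $r4, 9  →  {$r0:0, $r1:17, $r2:2, $r3:1, $r4:8}
[7] and  $r2, $r1, $r0  →  {$r0:0, $r1:17, $r2:0, $r3:1, $r4:8}
[8] and  $r3, $r3, $r3  →  {$r0:0, $r1:17, $r2:0, $r3:1, $r4:8}

7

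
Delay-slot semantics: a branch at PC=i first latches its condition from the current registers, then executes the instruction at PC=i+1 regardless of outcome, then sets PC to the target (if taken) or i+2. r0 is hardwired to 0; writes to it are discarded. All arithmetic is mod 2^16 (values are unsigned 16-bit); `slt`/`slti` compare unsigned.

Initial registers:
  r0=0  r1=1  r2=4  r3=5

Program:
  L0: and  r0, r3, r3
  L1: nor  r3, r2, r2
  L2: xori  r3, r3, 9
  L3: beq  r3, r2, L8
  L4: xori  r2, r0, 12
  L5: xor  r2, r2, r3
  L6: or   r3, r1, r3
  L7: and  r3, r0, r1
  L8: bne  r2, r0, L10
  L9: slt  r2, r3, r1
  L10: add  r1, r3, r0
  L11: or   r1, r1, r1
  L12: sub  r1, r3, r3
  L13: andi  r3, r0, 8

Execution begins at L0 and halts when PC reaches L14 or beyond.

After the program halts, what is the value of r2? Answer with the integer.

1

[0] and  r0, r3, r3  →  {r0:0, r1:1, r2:4, r3:5}
[1] nor  r3, r2, r2  →  {r0:0, r1:1, r2:4, r3:65531}
[2] xori  r3, r3, 9  →  {r0:0, r1:1, r2:4, r3:65522}
[3] beq  r3, r2, L8  →  {r0:0, r1:1, r2:4, r3:65522}  ⟨branch fallthrough⟩
[4] xori  r2, r0, 12  →  {r0:0, r1:1, r2:12, r3:65522}
[5] xor  r2, r2, r3  →  {r0:0, r1:1, r2:65534, r3:65522}
[6] or   r3, r1, r3  →  {r0:0, r1:1, r2:65534, r3:65523}
[7] and  r3, r0, r1  →  {r0:0, r1:1, r2:65534, r3:0}
[8] bne  r2, r0, L10  →  {r0:0, r1:1, r2:65534, r3:0}  ⟨branch taken⟩
[9] slt  r2, r3, r1  →  {r0:0, r1:1, r2:1, r3:0}
[10] add  r1, r3, r0  →  {r0:0, r1:0, r2:1, r3:0}
[11] or   r1, r1, r1  →  {r0:0, r1:0, r2:1, r3:0}
[12] sub  r1, r3, r3  →  {r0:0, r1:0, r2:1, r3:0}
[13] andi  r3, r0, 8  →  {r0:0, r1:0, r2:1, r3:0}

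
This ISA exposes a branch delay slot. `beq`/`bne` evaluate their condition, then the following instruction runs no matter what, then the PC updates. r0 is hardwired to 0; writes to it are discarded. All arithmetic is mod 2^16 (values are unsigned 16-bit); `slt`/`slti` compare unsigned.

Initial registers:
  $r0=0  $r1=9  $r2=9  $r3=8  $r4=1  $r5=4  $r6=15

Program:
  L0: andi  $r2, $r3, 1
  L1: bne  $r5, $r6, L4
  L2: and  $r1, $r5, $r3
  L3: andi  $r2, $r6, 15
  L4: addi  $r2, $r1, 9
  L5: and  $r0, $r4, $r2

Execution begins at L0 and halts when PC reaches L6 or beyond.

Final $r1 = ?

0

  step pc=0: andi  $r2, $r3, 1  regs=(0,9,0,8,1,4,15)
  step pc=1: bne  $r5, $r6, L4  cond=T  regs=(0,9,0,8,1,4,15)
  step pc=2: and  $r1, $r5, $r3  regs=(0,0,0,8,1,4,15)
  step pc=4: addi  $r2, $r1, 9  regs=(0,0,9,8,1,4,15)
  step pc=5: and  $r0, $r4, $r2  regs=(0,0,9,8,1,4,15)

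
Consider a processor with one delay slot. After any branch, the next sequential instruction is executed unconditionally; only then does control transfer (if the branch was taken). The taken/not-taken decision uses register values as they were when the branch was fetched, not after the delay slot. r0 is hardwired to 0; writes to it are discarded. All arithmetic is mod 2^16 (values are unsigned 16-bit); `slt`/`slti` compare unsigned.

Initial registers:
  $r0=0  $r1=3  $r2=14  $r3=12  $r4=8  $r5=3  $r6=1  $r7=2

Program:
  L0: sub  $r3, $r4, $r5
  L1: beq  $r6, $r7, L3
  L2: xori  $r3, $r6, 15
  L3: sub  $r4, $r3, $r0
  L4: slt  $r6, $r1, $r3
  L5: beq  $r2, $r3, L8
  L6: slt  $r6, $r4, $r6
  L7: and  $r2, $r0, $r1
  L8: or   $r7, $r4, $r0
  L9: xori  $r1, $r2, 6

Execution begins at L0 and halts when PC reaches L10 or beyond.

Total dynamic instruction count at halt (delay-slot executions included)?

9

#0 sub  $r3, $r4, $r5 ; 0/3/14/5/8/3/1/2
#1 beq  $r6, $r7, L3 ; 0/3/14/5/8/3/1/2 ; →fallthru
#2 xori  $r3, $r6, 15 ; 0/3/14/14/8/3/1/2
#3 sub  $r4, $r3, $r0 ; 0/3/14/14/14/3/1/2
#4 slt  $r6, $r1, $r3 ; 0/3/14/14/14/3/1/2
#5 beq  $r2, $r3, L8 ; 0/3/14/14/14/3/1/2 ; →target
#6 slt  $r6, $r4, $r6 ; 0/3/14/14/14/3/0/2
#8 or   $r7, $r4, $r0 ; 0/3/14/14/14/3/0/14
#9 xori  $r1, $r2, 6 ; 0/8/14/14/14/3/0/14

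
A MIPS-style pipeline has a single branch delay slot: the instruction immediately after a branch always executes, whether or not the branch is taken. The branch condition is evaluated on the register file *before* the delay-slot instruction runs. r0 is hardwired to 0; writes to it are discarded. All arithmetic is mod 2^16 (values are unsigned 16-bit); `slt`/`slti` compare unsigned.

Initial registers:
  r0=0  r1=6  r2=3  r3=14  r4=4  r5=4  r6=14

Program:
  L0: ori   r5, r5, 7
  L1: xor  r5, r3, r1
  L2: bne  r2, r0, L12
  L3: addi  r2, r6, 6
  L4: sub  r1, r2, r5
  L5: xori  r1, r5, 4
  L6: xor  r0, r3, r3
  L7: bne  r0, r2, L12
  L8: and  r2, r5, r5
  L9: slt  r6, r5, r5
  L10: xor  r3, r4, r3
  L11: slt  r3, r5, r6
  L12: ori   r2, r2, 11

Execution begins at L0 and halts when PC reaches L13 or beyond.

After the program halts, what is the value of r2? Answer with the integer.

  step pc=0: ori   r5, r5, 7  regs=(0,6,3,14,4,7,14)
  step pc=1: xor  r5, r3, r1  regs=(0,6,3,14,4,8,14)
  step pc=2: bne  r2, r0, L12  cond=T  regs=(0,6,3,14,4,8,14)
  step pc=3: addi  r2, r6, 6  regs=(0,6,20,14,4,8,14)
  step pc=12: ori   r2, r2, 11  regs=(0,6,31,14,4,8,14)

31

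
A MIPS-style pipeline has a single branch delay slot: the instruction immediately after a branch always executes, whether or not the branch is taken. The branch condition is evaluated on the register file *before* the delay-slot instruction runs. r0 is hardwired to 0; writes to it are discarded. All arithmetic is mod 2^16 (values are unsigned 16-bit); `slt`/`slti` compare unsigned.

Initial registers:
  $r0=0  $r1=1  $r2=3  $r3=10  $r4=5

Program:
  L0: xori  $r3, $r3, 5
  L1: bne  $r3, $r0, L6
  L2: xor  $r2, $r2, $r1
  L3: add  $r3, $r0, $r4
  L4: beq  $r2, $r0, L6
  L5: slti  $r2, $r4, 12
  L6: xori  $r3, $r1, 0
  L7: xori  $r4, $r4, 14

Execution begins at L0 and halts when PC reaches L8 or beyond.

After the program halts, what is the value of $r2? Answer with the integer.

PC=0  xori  $r3, $r3, 5      | $r0=0 $r1=1 $r2=3 $r3=15 $r4=5
PC=1  bne  $r3, $r0, L6      | $r0=0 $r1=1 $r2=3 $r3=15 $r4=5  [TAKEN]
PC=2  xor  $r2, $r2, $r1     | $r0=0 $r1=1 $r2=2 $r3=15 $r4=5
PC=6  xori  $r3, $r1, 0      | $r0=0 $r1=1 $r2=2 $r3=1 $r4=5
PC=7  xori  $r4, $r4, 14     | $r0=0 $r1=1 $r2=2 $r3=1 $r4=11

2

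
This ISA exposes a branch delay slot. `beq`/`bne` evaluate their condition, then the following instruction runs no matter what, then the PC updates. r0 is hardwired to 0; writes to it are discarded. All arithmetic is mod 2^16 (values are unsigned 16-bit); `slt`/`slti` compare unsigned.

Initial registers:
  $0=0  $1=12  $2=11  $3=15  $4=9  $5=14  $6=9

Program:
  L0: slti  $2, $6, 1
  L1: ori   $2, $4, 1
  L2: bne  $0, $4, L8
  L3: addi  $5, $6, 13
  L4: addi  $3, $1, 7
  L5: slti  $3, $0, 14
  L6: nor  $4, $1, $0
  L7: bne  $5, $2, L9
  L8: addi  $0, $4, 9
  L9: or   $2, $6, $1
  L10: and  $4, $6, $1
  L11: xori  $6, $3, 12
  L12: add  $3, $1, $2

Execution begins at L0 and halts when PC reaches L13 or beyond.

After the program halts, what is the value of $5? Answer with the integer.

  step pc=0: slti  $2, $6, 1  regs=(0,12,0,15,9,14,9)
  step pc=1: ori   $2, $4, 1  regs=(0,12,9,15,9,14,9)
  step pc=2: bne  $0, $4, L8  cond=T  regs=(0,12,9,15,9,14,9)
  step pc=3: addi  $5, $6, 13  regs=(0,12,9,15,9,22,9)
  step pc=8: addi  $0, $4, 9  regs=(0,12,9,15,9,22,9)
  step pc=9: or   $2, $6, $1  regs=(0,12,13,15,9,22,9)
  step pc=10: and  $4, $6, $1  regs=(0,12,13,15,8,22,9)
  step pc=11: xori  $6, $3, 12  regs=(0,12,13,15,8,22,3)
  step pc=12: add  $3, $1, $2  regs=(0,12,13,25,8,22,3)

22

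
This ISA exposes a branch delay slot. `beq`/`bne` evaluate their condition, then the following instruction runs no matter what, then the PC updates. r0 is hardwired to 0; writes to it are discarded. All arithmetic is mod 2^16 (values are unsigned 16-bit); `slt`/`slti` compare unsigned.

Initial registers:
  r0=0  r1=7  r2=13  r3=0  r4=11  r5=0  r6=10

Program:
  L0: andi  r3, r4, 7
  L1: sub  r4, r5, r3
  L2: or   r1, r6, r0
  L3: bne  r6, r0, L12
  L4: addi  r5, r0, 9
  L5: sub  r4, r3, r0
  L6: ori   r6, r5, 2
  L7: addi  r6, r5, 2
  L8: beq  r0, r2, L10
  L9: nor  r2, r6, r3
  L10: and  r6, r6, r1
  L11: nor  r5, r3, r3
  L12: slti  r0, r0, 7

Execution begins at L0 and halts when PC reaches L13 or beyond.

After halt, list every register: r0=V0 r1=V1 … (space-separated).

r0=0 r1=10 r2=13 r3=3 r4=65533 r5=9 r6=10

PC=0  andi  r3, r4, 7        | r0=0 r1=7 r2=13 r3=3 r4=11 r5=0 r6=10
PC=1  sub  r4, r5, r3        | r0=0 r1=7 r2=13 r3=3 r4=65533 r5=0 r6=10
PC=2  or   r1, r6, r0        | r0=0 r1=10 r2=13 r3=3 r4=65533 r5=0 r6=10
PC=3  bne  r6, r0, L12       | r0=0 r1=10 r2=13 r3=3 r4=65533 r5=0 r6=10  [TAKEN]
PC=4  addi  r5, r0, 9        | r0=0 r1=10 r2=13 r3=3 r4=65533 r5=9 r6=10
PC=12 slti  r0, r0, 7        | r0=0 r1=10 r2=13 r3=3 r4=65533 r5=9 r6=10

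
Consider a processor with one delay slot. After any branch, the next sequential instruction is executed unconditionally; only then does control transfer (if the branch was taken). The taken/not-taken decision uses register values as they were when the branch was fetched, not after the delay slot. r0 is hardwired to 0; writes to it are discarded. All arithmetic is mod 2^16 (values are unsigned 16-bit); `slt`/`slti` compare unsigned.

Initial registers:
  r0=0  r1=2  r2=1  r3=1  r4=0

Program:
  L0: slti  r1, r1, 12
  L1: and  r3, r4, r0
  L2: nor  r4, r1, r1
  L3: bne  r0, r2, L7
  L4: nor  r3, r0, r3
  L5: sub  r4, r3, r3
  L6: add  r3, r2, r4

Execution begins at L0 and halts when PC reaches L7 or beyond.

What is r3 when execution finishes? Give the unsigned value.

  step pc=0: slti  r1, r1, 12  regs=(0,1,1,1,0)
  step pc=1: and  r3, r4, r0  regs=(0,1,1,0,0)
  step pc=2: nor  r4, r1, r1  regs=(0,1,1,0,65534)
  step pc=3: bne  r0, r2, L7  cond=T  regs=(0,1,1,0,65534)
  step pc=4: nor  r3, r0, r3  regs=(0,1,1,65535,65534)

65535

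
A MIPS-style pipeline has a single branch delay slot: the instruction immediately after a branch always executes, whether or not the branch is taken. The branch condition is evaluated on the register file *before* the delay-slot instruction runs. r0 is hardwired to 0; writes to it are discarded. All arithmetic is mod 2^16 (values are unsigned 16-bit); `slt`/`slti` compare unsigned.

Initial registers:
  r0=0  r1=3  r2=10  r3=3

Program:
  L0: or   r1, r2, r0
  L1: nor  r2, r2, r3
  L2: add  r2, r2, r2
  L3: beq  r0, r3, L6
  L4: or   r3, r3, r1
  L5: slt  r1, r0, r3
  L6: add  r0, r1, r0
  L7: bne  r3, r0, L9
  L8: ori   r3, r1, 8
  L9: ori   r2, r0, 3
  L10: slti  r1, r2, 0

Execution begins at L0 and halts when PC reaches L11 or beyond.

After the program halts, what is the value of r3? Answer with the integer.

9

  step pc=0: or   r1, r2, r0  regs=(0,10,10,3)
  step pc=1: nor  r2, r2, r3  regs=(0,10,65524,3)
  step pc=2: add  r2, r2, r2  regs=(0,10,65512,3)
  step pc=3: beq  r0, r3, L6  cond=F  regs=(0,10,65512,3)
  step pc=4: or   r3, r3, r1  regs=(0,10,65512,11)
  step pc=5: slt  r1, r0, r3  regs=(0,1,65512,11)
  step pc=6: add  r0, r1, r0  regs=(0,1,65512,11)
  step pc=7: bne  r3, r0, L9  cond=T  regs=(0,1,65512,11)
  step pc=8: ori   r3, r1, 8  regs=(0,1,65512,9)
  step pc=9: ori   r2, r0, 3  regs=(0,1,3,9)
  step pc=10: slti  r1, r2, 0  regs=(0,0,3,9)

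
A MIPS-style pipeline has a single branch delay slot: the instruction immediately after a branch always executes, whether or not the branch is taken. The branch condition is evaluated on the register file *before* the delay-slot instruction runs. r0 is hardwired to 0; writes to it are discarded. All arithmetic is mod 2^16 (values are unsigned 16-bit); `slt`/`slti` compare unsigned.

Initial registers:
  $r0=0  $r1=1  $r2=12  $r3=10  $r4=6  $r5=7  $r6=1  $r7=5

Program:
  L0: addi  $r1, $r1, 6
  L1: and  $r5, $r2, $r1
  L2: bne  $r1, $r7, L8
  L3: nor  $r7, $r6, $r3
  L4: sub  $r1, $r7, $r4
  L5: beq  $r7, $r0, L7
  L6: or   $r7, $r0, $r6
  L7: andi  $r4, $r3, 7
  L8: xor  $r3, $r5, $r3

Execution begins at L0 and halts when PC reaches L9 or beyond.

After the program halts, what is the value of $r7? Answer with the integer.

65524

[0] addi  $r1, $r1, 6  →  {$r0:0, $r1:7, $r2:12, $r3:10, $r4:6, $r5:7, $r6:1, $r7:5}
[1] and  $r5, $r2, $r1  →  {$r0:0, $r1:7, $r2:12, $r3:10, $r4:6, $r5:4, $r6:1, $r7:5}
[2] bne  $r1, $r7, L8  →  {$r0:0, $r1:7, $r2:12, $r3:10, $r4:6, $r5:4, $r6:1, $r7:5}  ⟨branch taken⟩
[3] nor  $r7, $r6, $r3  →  {$r0:0, $r1:7, $r2:12, $r3:10, $r4:6, $r5:4, $r6:1, $r7:65524}
[8] xor  $r3, $r5, $r3  →  {$r0:0, $r1:7, $r2:12, $r3:14, $r4:6, $r5:4, $r6:1, $r7:65524}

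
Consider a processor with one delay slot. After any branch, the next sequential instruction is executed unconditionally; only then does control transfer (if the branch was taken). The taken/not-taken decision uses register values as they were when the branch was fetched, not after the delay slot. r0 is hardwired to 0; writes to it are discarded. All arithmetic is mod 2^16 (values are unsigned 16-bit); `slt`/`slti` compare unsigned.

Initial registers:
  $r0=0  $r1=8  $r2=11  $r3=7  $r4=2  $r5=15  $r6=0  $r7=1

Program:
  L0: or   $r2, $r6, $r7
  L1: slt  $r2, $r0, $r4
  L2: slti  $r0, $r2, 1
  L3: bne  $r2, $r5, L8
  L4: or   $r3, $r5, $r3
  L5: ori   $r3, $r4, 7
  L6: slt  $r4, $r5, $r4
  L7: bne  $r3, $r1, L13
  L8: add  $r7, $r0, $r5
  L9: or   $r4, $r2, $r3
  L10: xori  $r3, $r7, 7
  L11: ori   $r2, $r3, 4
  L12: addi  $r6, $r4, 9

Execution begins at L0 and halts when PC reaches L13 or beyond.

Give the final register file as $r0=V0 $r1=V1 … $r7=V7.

#0 or   $r2, $r6, $r7 ; 0/8/1/7/2/15/0/1
#1 slt  $r2, $r0, $r4 ; 0/8/1/7/2/15/0/1
#2 slti  $r0, $r2, 1 ; 0/8/1/7/2/15/0/1
#3 bne  $r2, $r5, L8 ; 0/8/1/7/2/15/0/1 ; →target
#4 or   $r3, $r5, $r3 ; 0/8/1/15/2/15/0/1
#8 add  $r7, $r0, $r5 ; 0/8/1/15/2/15/0/15
#9 or   $r4, $r2, $r3 ; 0/8/1/15/15/15/0/15
#10 xori  $r3, $r7, 7 ; 0/8/1/8/15/15/0/15
#11 ori   $r2, $r3, 4 ; 0/8/12/8/15/15/0/15
#12 addi  $r6, $r4, 9 ; 0/8/12/8/15/15/24/15

$r0=0 $r1=8 $r2=12 $r3=8 $r4=15 $r5=15 $r6=24 $r7=15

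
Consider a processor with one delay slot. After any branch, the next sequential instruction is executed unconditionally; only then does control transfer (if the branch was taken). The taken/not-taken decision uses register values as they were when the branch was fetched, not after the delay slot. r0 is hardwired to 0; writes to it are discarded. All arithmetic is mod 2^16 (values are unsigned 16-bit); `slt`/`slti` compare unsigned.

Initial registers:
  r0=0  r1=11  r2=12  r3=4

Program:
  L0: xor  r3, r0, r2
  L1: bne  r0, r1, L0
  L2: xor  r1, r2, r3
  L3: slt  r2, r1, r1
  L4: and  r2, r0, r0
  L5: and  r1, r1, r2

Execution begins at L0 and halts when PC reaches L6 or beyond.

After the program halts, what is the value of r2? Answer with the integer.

0

PC=0  xor  r3, r0, r2        | r0=0 r1=11 r2=12 r3=12
PC=1  bne  r0, r1, L0        | r0=0 r1=11 r2=12 r3=12  [TAKEN]
PC=2  xor  r1, r2, r3        | r0=0 r1=0 r2=12 r3=12
PC=0  xor  r3, r0, r2        | r0=0 r1=0 r2=12 r3=12
PC=1  bne  r0, r1, L0        | r0=0 r1=0 r2=12 r3=12  [not taken]
PC=2  xor  r1, r2, r3        | r0=0 r1=0 r2=12 r3=12
PC=3  slt  r2, r1, r1        | r0=0 r1=0 r2=0 r3=12
PC=4  and  r2, r0, r0        | r0=0 r1=0 r2=0 r3=12
PC=5  and  r1, r1, r2        | r0=0 r1=0 r2=0 r3=12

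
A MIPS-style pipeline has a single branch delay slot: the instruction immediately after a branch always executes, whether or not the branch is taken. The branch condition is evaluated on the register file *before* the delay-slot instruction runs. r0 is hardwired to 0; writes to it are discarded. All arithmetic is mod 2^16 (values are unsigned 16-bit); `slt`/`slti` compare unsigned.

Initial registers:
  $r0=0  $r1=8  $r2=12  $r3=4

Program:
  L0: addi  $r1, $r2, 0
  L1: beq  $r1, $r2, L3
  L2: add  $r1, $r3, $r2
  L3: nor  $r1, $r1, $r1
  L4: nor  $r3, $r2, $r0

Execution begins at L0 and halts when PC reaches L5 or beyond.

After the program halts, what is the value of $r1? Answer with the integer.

65519

[0] addi  $r1, $r2, 0  →  {$r0:0, $r1:12, $r2:12, $r3:4}
[1] beq  $r1, $r2, L3  →  {$r0:0, $r1:12, $r2:12, $r3:4}  ⟨branch taken⟩
[2] add  $r1, $r3, $r2  →  {$r0:0, $r1:16, $r2:12, $r3:4}
[3] nor  $r1, $r1, $r1  →  {$r0:0, $r1:65519, $r2:12, $r3:4}
[4] nor  $r3, $r2, $r0  →  {$r0:0, $r1:65519, $r2:12, $r3:65523}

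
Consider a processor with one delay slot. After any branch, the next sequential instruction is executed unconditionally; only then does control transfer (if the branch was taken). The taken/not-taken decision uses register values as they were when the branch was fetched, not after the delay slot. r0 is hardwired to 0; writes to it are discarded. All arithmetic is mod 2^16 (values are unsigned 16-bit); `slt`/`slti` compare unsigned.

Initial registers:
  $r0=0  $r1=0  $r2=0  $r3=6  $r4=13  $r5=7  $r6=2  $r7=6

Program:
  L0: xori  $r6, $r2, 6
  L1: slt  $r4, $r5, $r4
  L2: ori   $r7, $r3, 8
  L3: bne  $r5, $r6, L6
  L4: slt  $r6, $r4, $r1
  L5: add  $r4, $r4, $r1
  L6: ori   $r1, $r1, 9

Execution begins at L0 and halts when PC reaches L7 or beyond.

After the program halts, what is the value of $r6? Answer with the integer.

0

[0] xori  $r6, $r2, 6  →  {$r0:0, $r1:0, $r2:0, $r3:6, $r4:13, $r5:7, $r6:6, $r7:6}
[1] slt  $r4, $r5, $r4  →  {$r0:0, $r1:0, $r2:0, $r3:6, $r4:1, $r5:7, $r6:6, $r7:6}
[2] ori   $r7, $r3, 8  →  {$r0:0, $r1:0, $r2:0, $r3:6, $r4:1, $r5:7, $r6:6, $r7:14}
[3] bne  $r5, $r6, L6  →  {$r0:0, $r1:0, $r2:0, $r3:6, $r4:1, $r5:7, $r6:6, $r7:14}  ⟨branch taken⟩
[4] slt  $r6, $r4, $r1  →  {$r0:0, $r1:0, $r2:0, $r3:6, $r4:1, $r5:7, $r6:0, $r7:14}
[6] ori   $r1, $r1, 9  →  {$r0:0, $r1:9, $r2:0, $r3:6, $r4:1, $r5:7, $r6:0, $r7:14}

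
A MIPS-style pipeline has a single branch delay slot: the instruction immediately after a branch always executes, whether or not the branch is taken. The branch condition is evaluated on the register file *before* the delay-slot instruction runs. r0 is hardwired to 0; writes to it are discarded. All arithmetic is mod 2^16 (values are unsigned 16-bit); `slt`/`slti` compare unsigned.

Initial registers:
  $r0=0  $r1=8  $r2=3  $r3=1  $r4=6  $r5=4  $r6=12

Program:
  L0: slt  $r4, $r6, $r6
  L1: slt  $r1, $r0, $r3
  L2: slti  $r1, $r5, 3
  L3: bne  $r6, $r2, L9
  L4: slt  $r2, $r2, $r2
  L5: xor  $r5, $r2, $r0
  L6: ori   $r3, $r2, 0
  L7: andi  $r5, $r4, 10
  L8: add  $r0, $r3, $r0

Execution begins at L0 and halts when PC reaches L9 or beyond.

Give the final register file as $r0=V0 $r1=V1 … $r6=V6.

$r0=0 $r1=0 $r2=0 $r3=1 $r4=0 $r5=4 $r6=12

#0 slt  $r4, $r6, $r6 ; 0/8/3/1/0/4/12
#1 slt  $r1, $r0, $r3 ; 0/1/3/1/0/4/12
#2 slti  $r1, $r5, 3 ; 0/0/3/1/0/4/12
#3 bne  $r6, $r2, L9 ; 0/0/3/1/0/4/12 ; →target
#4 slt  $r2, $r2, $r2 ; 0/0/0/1/0/4/12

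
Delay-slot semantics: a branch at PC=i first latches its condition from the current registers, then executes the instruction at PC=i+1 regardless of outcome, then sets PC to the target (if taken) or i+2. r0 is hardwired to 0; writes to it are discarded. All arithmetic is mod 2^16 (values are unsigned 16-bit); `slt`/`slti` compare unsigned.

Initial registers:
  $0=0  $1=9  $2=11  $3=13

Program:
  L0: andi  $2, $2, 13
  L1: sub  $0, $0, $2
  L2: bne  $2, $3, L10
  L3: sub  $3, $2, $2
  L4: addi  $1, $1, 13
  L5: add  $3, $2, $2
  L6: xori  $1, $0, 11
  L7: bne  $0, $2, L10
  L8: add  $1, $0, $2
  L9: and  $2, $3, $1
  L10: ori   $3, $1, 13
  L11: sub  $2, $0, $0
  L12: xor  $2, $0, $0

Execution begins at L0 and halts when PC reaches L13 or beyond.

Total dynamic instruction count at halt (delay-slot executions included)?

7

PC=0  andi  $2, $2, 13       | $0=0 $1=9 $2=9 $3=13
PC=1  sub  $0, $0, $2        | $0=0 $1=9 $2=9 $3=13
PC=2  bne  $2, $3, L10       | $0=0 $1=9 $2=9 $3=13  [TAKEN]
PC=3  sub  $3, $2, $2        | $0=0 $1=9 $2=9 $3=0
PC=10 ori   $3, $1, 13       | $0=0 $1=9 $2=9 $3=13
PC=11 sub  $2, $0, $0        | $0=0 $1=9 $2=0 $3=13
PC=12 xor  $2, $0, $0        | $0=0 $1=9 $2=0 $3=13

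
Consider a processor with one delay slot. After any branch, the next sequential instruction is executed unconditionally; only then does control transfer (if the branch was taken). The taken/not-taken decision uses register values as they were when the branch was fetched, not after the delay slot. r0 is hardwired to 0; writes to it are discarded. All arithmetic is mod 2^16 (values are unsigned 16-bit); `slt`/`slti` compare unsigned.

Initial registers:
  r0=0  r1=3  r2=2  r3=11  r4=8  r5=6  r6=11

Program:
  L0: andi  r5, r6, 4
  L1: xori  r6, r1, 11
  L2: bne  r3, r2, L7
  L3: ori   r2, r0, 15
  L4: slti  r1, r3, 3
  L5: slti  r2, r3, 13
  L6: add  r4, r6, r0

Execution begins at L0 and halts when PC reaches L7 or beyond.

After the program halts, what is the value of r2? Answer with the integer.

PC=0  andi  r5, r6, 4        | r0=0 r1=3 r2=2 r3=11 r4=8 r5=0 r6=11
PC=1  xori  r6, r1, 11       | r0=0 r1=3 r2=2 r3=11 r4=8 r5=0 r6=8
PC=2  bne  r3, r2, L7        | r0=0 r1=3 r2=2 r3=11 r4=8 r5=0 r6=8  [TAKEN]
PC=3  ori   r2, r0, 15       | r0=0 r1=3 r2=15 r3=11 r4=8 r5=0 r6=8

15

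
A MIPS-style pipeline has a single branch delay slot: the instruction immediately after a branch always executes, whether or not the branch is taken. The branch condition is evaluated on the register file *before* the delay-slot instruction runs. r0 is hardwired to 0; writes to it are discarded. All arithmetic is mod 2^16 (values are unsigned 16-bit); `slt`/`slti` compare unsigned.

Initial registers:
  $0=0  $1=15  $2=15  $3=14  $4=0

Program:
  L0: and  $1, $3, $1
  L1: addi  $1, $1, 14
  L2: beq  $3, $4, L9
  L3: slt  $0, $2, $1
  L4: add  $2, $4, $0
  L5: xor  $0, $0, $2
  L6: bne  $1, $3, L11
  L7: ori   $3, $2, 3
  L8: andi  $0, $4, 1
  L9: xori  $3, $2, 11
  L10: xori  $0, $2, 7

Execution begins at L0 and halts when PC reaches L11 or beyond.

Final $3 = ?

PC=0  and  $1, $3, $1        | $0=0 $1=14 $2=15 $3=14 $4=0
PC=1  addi  $1, $1, 14       | $0=0 $1=28 $2=15 $3=14 $4=0
PC=2  beq  $3, $4, L9        | $0=0 $1=28 $2=15 $3=14 $4=0  [not taken]
PC=3  slt  $0, $2, $1        | $0=0 $1=28 $2=15 $3=14 $4=0
PC=4  add  $2, $4, $0        | $0=0 $1=28 $2=0 $3=14 $4=0
PC=5  xor  $0, $0, $2        | $0=0 $1=28 $2=0 $3=14 $4=0
PC=6  bne  $1, $3, L11       | $0=0 $1=28 $2=0 $3=14 $4=0  [TAKEN]
PC=7  ori   $3, $2, 3        | $0=0 $1=28 $2=0 $3=3 $4=0

3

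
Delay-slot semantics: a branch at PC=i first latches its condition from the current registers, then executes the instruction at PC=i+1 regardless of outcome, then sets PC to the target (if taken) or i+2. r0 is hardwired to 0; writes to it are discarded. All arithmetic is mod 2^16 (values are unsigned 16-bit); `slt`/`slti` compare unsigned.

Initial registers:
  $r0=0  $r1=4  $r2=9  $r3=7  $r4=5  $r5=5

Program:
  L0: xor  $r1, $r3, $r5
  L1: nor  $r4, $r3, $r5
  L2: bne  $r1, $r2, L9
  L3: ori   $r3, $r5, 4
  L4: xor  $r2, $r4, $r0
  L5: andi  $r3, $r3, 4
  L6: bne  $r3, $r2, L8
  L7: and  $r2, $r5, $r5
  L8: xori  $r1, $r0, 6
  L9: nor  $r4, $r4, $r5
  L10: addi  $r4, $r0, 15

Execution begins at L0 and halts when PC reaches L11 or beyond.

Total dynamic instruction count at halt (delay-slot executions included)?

6

PC=0  xor  $r1, $r3, $r5     | $r0=0 $r1=2 $r2=9 $r3=7 $r4=5 $r5=5
PC=1  nor  $r4, $r3, $r5     | $r0=0 $r1=2 $r2=9 $r3=7 $r4=65528 $r5=5
PC=2  bne  $r1, $r2, L9      | $r0=0 $r1=2 $r2=9 $r3=7 $r4=65528 $r5=5  [TAKEN]
PC=3  ori   $r3, $r5, 4      | $r0=0 $r1=2 $r2=9 $r3=5 $r4=65528 $r5=5
PC=9  nor  $r4, $r4, $r5     | $r0=0 $r1=2 $r2=9 $r3=5 $r4=2 $r5=5
PC=10 addi  $r4, $r0, 15     | $r0=0 $r1=2 $r2=9 $r3=5 $r4=15 $r5=5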